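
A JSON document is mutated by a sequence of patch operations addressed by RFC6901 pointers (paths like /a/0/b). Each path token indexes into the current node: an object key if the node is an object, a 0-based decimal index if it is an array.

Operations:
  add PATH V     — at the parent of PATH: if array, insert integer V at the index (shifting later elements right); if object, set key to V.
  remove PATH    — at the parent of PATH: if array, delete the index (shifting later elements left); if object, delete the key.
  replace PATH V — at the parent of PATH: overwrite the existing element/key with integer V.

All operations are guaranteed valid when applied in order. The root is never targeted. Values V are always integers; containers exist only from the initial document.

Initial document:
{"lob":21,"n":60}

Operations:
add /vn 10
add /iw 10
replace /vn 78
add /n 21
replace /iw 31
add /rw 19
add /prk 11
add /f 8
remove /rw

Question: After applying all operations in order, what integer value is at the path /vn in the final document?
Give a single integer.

Answer: 78

Derivation:
After op 1 (add /vn 10): {"lob":21,"n":60,"vn":10}
After op 2 (add /iw 10): {"iw":10,"lob":21,"n":60,"vn":10}
After op 3 (replace /vn 78): {"iw":10,"lob":21,"n":60,"vn":78}
After op 4 (add /n 21): {"iw":10,"lob":21,"n":21,"vn":78}
After op 5 (replace /iw 31): {"iw":31,"lob":21,"n":21,"vn":78}
After op 6 (add /rw 19): {"iw":31,"lob":21,"n":21,"rw":19,"vn":78}
After op 7 (add /prk 11): {"iw":31,"lob":21,"n":21,"prk":11,"rw":19,"vn":78}
After op 8 (add /f 8): {"f":8,"iw":31,"lob":21,"n":21,"prk":11,"rw":19,"vn":78}
After op 9 (remove /rw): {"f":8,"iw":31,"lob":21,"n":21,"prk":11,"vn":78}
Value at /vn: 78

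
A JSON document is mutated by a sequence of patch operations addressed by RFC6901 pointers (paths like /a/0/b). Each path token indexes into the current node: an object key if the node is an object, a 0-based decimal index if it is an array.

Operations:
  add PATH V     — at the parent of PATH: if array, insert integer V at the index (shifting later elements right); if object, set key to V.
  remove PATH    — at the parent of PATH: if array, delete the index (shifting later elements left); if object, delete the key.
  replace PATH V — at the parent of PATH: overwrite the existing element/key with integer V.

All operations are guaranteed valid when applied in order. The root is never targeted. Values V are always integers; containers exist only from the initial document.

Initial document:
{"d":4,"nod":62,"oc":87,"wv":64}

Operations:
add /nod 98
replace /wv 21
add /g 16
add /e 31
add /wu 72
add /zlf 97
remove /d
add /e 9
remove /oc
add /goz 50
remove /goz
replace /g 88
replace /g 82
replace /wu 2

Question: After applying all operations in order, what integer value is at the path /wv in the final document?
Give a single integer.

After op 1 (add /nod 98): {"d":4,"nod":98,"oc":87,"wv":64}
After op 2 (replace /wv 21): {"d":4,"nod":98,"oc":87,"wv":21}
After op 3 (add /g 16): {"d":4,"g":16,"nod":98,"oc":87,"wv":21}
After op 4 (add /e 31): {"d":4,"e":31,"g":16,"nod":98,"oc":87,"wv":21}
After op 5 (add /wu 72): {"d":4,"e":31,"g":16,"nod":98,"oc":87,"wu":72,"wv":21}
After op 6 (add /zlf 97): {"d":4,"e":31,"g":16,"nod":98,"oc":87,"wu":72,"wv":21,"zlf":97}
After op 7 (remove /d): {"e":31,"g":16,"nod":98,"oc":87,"wu":72,"wv":21,"zlf":97}
After op 8 (add /e 9): {"e":9,"g":16,"nod":98,"oc":87,"wu":72,"wv":21,"zlf":97}
After op 9 (remove /oc): {"e":9,"g":16,"nod":98,"wu":72,"wv":21,"zlf":97}
After op 10 (add /goz 50): {"e":9,"g":16,"goz":50,"nod":98,"wu":72,"wv":21,"zlf":97}
After op 11 (remove /goz): {"e":9,"g":16,"nod":98,"wu":72,"wv":21,"zlf":97}
After op 12 (replace /g 88): {"e":9,"g":88,"nod":98,"wu":72,"wv":21,"zlf":97}
After op 13 (replace /g 82): {"e":9,"g":82,"nod":98,"wu":72,"wv":21,"zlf":97}
After op 14 (replace /wu 2): {"e":9,"g":82,"nod":98,"wu":2,"wv":21,"zlf":97}
Value at /wv: 21

Answer: 21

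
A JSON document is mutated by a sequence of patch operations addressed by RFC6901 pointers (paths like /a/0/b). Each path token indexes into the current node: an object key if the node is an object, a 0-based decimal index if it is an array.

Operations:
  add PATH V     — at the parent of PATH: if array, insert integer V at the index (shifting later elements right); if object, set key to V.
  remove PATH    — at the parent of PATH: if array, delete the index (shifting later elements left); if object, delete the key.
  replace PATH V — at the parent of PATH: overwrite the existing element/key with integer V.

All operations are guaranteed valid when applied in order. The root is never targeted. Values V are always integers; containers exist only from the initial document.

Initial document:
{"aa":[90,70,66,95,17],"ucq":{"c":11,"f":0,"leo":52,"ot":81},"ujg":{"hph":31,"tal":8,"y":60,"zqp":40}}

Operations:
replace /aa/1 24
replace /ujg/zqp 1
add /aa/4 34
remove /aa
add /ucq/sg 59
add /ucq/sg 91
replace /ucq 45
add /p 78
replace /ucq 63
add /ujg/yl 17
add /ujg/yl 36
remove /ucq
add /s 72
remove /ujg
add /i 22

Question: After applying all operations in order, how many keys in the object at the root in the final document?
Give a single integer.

Answer: 3

Derivation:
After op 1 (replace /aa/1 24): {"aa":[90,24,66,95,17],"ucq":{"c":11,"f":0,"leo":52,"ot":81},"ujg":{"hph":31,"tal":8,"y":60,"zqp":40}}
After op 2 (replace /ujg/zqp 1): {"aa":[90,24,66,95,17],"ucq":{"c":11,"f":0,"leo":52,"ot":81},"ujg":{"hph":31,"tal":8,"y":60,"zqp":1}}
After op 3 (add /aa/4 34): {"aa":[90,24,66,95,34,17],"ucq":{"c":11,"f":0,"leo":52,"ot":81},"ujg":{"hph":31,"tal":8,"y":60,"zqp":1}}
After op 4 (remove /aa): {"ucq":{"c":11,"f":0,"leo":52,"ot":81},"ujg":{"hph":31,"tal":8,"y":60,"zqp":1}}
After op 5 (add /ucq/sg 59): {"ucq":{"c":11,"f":0,"leo":52,"ot":81,"sg":59},"ujg":{"hph":31,"tal":8,"y":60,"zqp":1}}
After op 6 (add /ucq/sg 91): {"ucq":{"c":11,"f":0,"leo":52,"ot":81,"sg":91},"ujg":{"hph":31,"tal":8,"y":60,"zqp":1}}
After op 7 (replace /ucq 45): {"ucq":45,"ujg":{"hph":31,"tal":8,"y":60,"zqp":1}}
After op 8 (add /p 78): {"p":78,"ucq":45,"ujg":{"hph":31,"tal":8,"y":60,"zqp":1}}
After op 9 (replace /ucq 63): {"p":78,"ucq":63,"ujg":{"hph":31,"tal":8,"y":60,"zqp":1}}
After op 10 (add /ujg/yl 17): {"p":78,"ucq":63,"ujg":{"hph":31,"tal":8,"y":60,"yl":17,"zqp":1}}
After op 11 (add /ujg/yl 36): {"p":78,"ucq":63,"ujg":{"hph":31,"tal":8,"y":60,"yl":36,"zqp":1}}
After op 12 (remove /ucq): {"p":78,"ujg":{"hph":31,"tal":8,"y":60,"yl":36,"zqp":1}}
After op 13 (add /s 72): {"p":78,"s":72,"ujg":{"hph":31,"tal":8,"y":60,"yl":36,"zqp":1}}
After op 14 (remove /ujg): {"p":78,"s":72}
After op 15 (add /i 22): {"i":22,"p":78,"s":72}
Size at the root: 3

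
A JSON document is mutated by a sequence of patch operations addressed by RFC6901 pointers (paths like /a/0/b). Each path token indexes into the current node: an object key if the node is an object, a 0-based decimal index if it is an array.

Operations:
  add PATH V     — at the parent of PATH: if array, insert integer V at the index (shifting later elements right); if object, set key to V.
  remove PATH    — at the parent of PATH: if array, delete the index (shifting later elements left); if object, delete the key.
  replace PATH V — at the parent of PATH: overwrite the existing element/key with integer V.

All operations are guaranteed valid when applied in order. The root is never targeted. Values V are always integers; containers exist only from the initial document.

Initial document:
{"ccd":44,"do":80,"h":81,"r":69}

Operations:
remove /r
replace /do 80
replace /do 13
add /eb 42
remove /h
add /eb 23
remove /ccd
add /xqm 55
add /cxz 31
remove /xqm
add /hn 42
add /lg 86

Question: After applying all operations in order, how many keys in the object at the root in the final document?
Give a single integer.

Answer: 5

Derivation:
After op 1 (remove /r): {"ccd":44,"do":80,"h":81}
After op 2 (replace /do 80): {"ccd":44,"do":80,"h":81}
After op 3 (replace /do 13): {"ccd":44,"do":13,"h":81}
After op 4 (add /eb 42): {"ccd":44,"do":13,"eb":42,"h":81}
After op 5 (remove /h): {"ccd":44,"do":13,"eb":42}
After op 6 (add /eb 23): {"ccd":44,"do":13,"eb":23}
After op 7 (remove /ccd): {"do":13,"eb":23}
After op 8 (add /xqm 55): {"do":13,"eb":23,"xqm":55}
After op 9 (add /cxz 31): {"cxz":31,"do":13,"eb":23,"xqm":55}
After op 10 (remove /xqm): {"cxz":31,"do":13,"eb":23}
After op 11 (add /hn 42): {"cxz":31,"do":13,"eb":23,"hn":42}
After op 12 (add /lg 86): {"cxz":31,"do":13,"eb":23,"hn":42,"lg":86}
Size at the root: 5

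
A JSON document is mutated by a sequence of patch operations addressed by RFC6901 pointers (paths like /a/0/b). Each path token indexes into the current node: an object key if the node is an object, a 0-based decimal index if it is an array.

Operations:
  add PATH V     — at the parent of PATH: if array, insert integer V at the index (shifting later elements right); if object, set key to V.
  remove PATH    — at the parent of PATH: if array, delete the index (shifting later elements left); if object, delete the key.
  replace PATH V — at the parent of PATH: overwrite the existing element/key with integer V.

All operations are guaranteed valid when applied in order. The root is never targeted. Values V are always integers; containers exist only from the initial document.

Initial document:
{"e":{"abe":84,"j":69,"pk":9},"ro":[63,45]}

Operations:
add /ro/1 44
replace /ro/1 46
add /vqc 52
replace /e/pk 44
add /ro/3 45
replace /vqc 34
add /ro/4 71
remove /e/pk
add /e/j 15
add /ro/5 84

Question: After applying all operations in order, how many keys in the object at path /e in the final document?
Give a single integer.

Answer: 2

Derivation:
After op 1 (add /ro/1 44): {"e":{"abe":84,"j":69,"pk":9},"ro":[63,44,45]}
After op 2 (replace /ro/1 46): {"e":{"abe":84,"j":69,"pk":9},"ro":[63,46,45]}
After op 3 (add /vqc 52): {"e":{"abe":84,"j":69,"pk":9},"ro":[63,46,45],"vqc":52}
After op 4 (replace /e/pk 44): {"e":{"abe":84,"j":69,"pk":44},"ro":[63,46,45],"vqc":52}
After op 5 (add /ro/3 45): {"e":{"abe":84,"j":69,"pk":44},"ro":[63,46,45,45],"vqc":52}
After op 6 (replace /vqc 34): {"e":{"abe":84,"j":69,"pk":44},"ro":[63,46,45,45],"vqc":34}
After op 7 (add /ro/4 71): {"e":{"abe":84,"j":69,"pk":44},"ro":[63,46,45,45,71],"vqc":34}
After op 8 (remove /e/pk): {"e":{"abe":84,"j":69},"ro":[63,46,45,45,71],"vqc":34}
After op 9 (add /e/j 15): {"e":{"abe":84,"j":15},"ro":[63,46,45,45,71],"vqc":34}
After op 10 (add /ro/5 84): {"e":{"abe":84,"j":15},"ro":[63,46,45,45,71,84],"vqc":34}
Size at path /e: 2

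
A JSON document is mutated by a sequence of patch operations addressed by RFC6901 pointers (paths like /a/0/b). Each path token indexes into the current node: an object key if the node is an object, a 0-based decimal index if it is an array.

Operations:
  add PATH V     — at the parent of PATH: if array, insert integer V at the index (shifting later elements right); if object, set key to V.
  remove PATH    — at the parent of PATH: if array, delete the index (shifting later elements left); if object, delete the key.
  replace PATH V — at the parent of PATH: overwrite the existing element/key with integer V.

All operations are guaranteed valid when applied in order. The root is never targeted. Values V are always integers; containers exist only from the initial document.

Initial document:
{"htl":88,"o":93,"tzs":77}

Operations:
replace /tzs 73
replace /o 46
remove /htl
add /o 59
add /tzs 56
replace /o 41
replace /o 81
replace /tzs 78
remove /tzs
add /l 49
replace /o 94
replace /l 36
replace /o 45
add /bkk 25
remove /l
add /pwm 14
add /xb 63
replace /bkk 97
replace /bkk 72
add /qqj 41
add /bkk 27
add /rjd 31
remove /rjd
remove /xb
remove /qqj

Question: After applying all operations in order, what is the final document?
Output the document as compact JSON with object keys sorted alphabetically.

After op 1 (replace /tzs 73): {"htl":88,"o":93,"tzs":73}
After op 2 (replace /o 46): {"htl":88,"o":46,"tzs":73}
After op 3 (remove /htl): {"o":46,"tzs":73}
After op 4 (add /o 59): {"o":59,"tzs":73}
After op 5 (add /tzs 56): {"o":59,"tzs":56}
After op 6 (replace /o 41): {"o":41,"tzs":56}
After op 7 (replace /o 81): {"o":81,"tzs":56}
After op 8 (replace /tzs 78): {"o":81,"tzs":78}
After op 9 (remove /tzs): {"o":81}
After op 10 (add /l 49): {"l":49,"o":81}
After op 11 (replace /o 94): {"l":49,"o":94}
After op 12 (replace /l 36): {"l":36,"o":94}
After op 13 (replace /o 45): {"l":36,"o":45}
After op 14 (add /bkk 25): {"bkk":25,"l":36,"o":45}
After op 15 (remove /l): {"bkk":25,"o":45}
After op 16 (add /pwm 14): {"bkk":25,"o":45,"pwm":14}
After op 17 (add /xb 63): {"bkk":25,"o":45,"pwm":14,"xb":63}
After op 18 (replace /bkk 97): {"bkk":97,"o":45,"pwm":14,"xb":63}
After op 19 (replace /bkk 72): {"bkk":72,"o":45,"pwm":14,"xb":63}
After op 20 (add /qqj 41): {"bkk":72,"o":45,"pwm":14,"qqj":41,"xb":63}
After op 21 (add /bkk 27): {"bkk":27,"o":45,"pwm":14,"qqj":41,"xb":63}
After op 22 (add /rjd 31): {"bkk":27,"o":45,"pwm":14,"qqj":41,"rjd":31,"xb":63}
After op 23 (remove /rjd): {"bkk":27,"o":45,"pwm":14,"qqj":41,"xb":63}
After op 24 (remove /xb): {"bkk":27,"o":45,"pwm":14,"qqj":41}
After op 25 (remove /qqj): {"bkk":27,"o":45,"pwm":14}

Answer: {"bkk":27,"o":45,"pwm":14}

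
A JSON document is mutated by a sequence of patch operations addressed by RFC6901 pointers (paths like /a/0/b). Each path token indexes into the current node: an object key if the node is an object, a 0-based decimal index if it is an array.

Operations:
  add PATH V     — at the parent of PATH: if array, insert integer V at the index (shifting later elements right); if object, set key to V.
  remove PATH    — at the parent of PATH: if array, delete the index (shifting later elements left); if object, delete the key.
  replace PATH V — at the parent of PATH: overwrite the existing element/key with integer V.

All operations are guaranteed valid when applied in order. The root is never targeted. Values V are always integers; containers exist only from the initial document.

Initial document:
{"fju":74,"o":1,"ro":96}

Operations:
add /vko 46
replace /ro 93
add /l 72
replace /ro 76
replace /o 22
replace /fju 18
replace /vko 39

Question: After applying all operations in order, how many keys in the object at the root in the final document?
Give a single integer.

Answer: 5

Derivation:
After op 1 (add /vko 46): {"fju":74,"o":1,"ro":96,"vko":46}
After op 2 (replace /ro 93): {"fju":74,"o":1,"ro":93,"vko":46}
After op 3 (add /l 72): {"fju":74,"l":72,"o":1,"ro":93,"vko":46}
After op 4 (replace /ro 76): {"fju":74,"l":72,"o":1,"ro":76,"vko":46}
After op 5 (replace /o 22): {"fju":74,"l":72,"o":22,"ro":76,"vko":46}
After op 6 (replace /fju 18): {"fju":18,"l":72,"o":22,"ro":76,"vko":46}
After op 7 (replace /vko 39): {"fju":18,"l":72,"o":22,"ro":76,"vko":39}
Size at the root: 5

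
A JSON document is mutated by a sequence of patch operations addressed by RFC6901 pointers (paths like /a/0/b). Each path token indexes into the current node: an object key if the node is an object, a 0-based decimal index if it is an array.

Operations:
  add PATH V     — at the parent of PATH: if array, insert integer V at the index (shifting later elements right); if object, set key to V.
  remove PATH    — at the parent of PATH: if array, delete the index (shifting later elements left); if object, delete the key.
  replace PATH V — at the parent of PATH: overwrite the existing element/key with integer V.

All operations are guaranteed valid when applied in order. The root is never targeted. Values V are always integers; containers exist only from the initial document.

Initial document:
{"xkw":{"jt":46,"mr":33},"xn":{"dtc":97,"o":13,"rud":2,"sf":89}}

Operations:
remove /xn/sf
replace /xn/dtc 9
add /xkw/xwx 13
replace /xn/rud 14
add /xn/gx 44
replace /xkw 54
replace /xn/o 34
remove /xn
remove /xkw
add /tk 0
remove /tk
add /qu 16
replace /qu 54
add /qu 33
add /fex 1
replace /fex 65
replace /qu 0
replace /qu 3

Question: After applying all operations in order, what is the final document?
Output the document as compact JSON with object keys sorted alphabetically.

After op 1 (remove /xn/sf): {"xkw":{"jt":46,"mr":33},"xn":{"dtc":97,"o":13,"rud":2}}
After op 2 (replace /xn/dtc 9): {"xkw":{"jt":46,"mr":33},"xn":{"dtc":9,"o":13,"rud":2}}
After op 3 (add /xkw/xwx 13): {"xkw":{"jt":46,"mr":33,"xwx":13},"xn":{"dtc":9,"o":13,"rud":2}}
After op 4 (replace /xn/rud 14): {"xkw":{"jt":46,"mr":33,"xwx":13},"xn":{"dtc":9,"o":13,"rud":14}}
After op 5 (add /xn/gx 44): {"xkw":{"jt":46,"mr":33,"xwx":13},"xn":{"dtc":9,"gx":44,"o":13,"rud":14}}
After op 6 (replace /xkw 54): {"xkw":54,"xn":{"dtc":9,"gx":44,"o":13,"rud":14}}
After op 7 (replace /xn/o 34): {"xkw":54,"xn":{"dtc":9,"gx":44,"o":34,"rud":14}}
After op 8 (remove /xn): {"xkw":54}
After op 9 (remove /xkw): {}
After op 10 (add /tk 0): {"tk":0}
After op 11 (remove /tk): {}
After op 12 (add /qu 16): {"qu":16}
After op 13 (replace /qu 54): {"qu":54}
After op 14 (add /qu 33): {"qu":33}
After op 15 (add /fex 1): {"fex":1,"qu":33}
After op 16 (replace /fex 65): {"fex":65,"qu":33}
After op 17 (replace /qu 0): {"fex":65,"qu":0}
After op 18 (replace /qu 3): {"fex":65,"qu":3}

Answer: {"fex":65,"qu":3}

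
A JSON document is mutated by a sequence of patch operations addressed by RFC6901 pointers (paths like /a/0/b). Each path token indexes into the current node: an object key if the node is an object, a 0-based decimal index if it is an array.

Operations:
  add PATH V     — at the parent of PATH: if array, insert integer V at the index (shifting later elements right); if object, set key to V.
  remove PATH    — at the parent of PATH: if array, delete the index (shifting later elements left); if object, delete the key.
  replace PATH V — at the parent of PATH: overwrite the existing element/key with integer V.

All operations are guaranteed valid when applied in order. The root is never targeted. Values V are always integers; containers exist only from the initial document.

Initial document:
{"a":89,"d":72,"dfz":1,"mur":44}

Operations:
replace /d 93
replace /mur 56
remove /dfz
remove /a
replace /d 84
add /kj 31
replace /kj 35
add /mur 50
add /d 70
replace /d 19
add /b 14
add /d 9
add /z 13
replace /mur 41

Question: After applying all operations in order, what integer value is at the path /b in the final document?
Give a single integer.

Answer: 14

Derivation:
After op 1 (replace /d 93): {"a":89,"d":93,"dfz":1,"mur":44}
After op 2 (replace /mur 56): {"a":89,"d":93,"dfz":1,"mur":56}
After op 3 (remove /dfz): {"a":89,"d":93,"mur":56}
After op 4 (remove /a): {"d":93,"mur":56}
After op 5 (replace /d 84): {"d":84,"mur":56}
After op 6 (add /kj 31): {"d":84,"kj":31,"mur":56}
After op 7 (replace /kj 35): {"d":84,"kj":35,"mur":56}
After op 8 (add /mur 50): {"d":84,"kj":35,"mur":50}
After op 9 (add /d 70): {"d":70,"kj":35,"mur":50}
After op 10 (replace /d 19): {"d":19,"kj":35,"mur":50}
After op 11 (add /b 14): {"b":14,"d":19,"kj":35,"mur":50}
After op 12 (add /d 9): {"b":14,"d":9,"kj":35,"mur":50}
After op 13 (add /z 13): {"b":14,"d":9,"kj":35,"mur":50,"z":13}
After op 14 (replace /mur 41): {"b":14,"d":9,"kj":35,"mur":41,"z":13}
Value at /b: 14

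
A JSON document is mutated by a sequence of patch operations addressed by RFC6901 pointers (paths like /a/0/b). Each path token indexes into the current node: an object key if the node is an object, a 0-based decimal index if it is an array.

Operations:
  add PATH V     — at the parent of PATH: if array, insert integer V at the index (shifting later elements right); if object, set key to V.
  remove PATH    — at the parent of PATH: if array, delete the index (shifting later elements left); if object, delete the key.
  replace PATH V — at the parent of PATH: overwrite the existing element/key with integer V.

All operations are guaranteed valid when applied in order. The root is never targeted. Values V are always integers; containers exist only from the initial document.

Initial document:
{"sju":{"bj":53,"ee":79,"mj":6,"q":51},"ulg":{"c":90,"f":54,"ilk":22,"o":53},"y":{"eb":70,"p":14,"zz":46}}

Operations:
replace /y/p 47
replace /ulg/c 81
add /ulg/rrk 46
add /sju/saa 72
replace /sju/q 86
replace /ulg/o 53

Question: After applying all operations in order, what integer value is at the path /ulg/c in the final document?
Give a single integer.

After op 1 (replace /y/p 47): {"sju":{"bj":53,"ee":79,"mj":6,"q":51},"ulg":{"c":90,"f":54,"ilk":22,"o":53},"y":{"eb":70,"p":47,"zz":46}}
After op 2 (replace /ulg/c 81): {"sju":{"bj":53,"ee":79,"mj":6,"q":51},"ulg":{"c":81,"f":54,"ilk":22,"o":53},"y":{"eb":70,"p":47,"zz":46}}
After op 3 (add /ulg/rrk 46): {"sju":{"bj":53,"ee":79,"mj":6,"q":51},"ulg":{"c":81,"f":54,"ilk":22,"o":53,"rrk":46},"y":{"eb":70,"p":47,"zz":46}}
After op 4 (add /sju/saa 72): {"sju":{"bj":53,"ee":79,"mj":6,"q":51,"saa":72},"ulg":{"c":81,"f":54,"ilk":22,"o":53,"rrk":46},"y":{"eb":70,"p":47,"zz":46}}
After op 5 (replace /sju/q 86): {"sju":{"bj":53,"ee":79,"mj":6,"q":86,"saa":72},"ulg":{"c":81,"f":54,"ilk":22,"o":53,"rrk":46},"y":{"eb":70,"p":47,"zz":46}}
After op 6 (replace /ulg/o 53): {"sju":{"bj":53,"ee":79,"mj":6,"q":86,"saa":72},"ulg":{"c":81,"f":54,"ilk":22,"o":53,"rrk":46},"y":{"eb":70,"p":47,"zz":46}}
Value at /ulg/c: 81

Answer: 81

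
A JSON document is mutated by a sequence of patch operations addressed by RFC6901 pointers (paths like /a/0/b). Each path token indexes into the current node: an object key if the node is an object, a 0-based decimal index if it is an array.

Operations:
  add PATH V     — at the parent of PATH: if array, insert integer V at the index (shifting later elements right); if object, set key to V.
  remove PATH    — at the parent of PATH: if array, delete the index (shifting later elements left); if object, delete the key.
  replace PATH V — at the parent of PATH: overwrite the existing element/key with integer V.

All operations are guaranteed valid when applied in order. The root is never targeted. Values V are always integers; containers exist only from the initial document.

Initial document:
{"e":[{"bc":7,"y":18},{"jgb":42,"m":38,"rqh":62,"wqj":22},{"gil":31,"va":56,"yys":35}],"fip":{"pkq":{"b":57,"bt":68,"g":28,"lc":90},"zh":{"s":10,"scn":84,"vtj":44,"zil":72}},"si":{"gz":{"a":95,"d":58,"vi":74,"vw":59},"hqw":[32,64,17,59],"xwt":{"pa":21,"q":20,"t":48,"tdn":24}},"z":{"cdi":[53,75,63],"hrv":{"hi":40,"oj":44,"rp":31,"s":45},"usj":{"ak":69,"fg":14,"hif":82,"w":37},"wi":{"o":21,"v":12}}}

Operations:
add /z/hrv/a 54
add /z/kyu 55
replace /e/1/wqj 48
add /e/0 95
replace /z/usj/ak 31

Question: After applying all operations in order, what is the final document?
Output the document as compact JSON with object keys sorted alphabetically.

Answer: {"e":[95,{"bc":7,"y":18},{"jgb":42,"m":38,"rqh":62,"wqj":48},{"gil":31,"va":56,"yys":35}],"fip":{"pkq":{"b":57,"bt":68,"g":28,"lc":90},"zh":{"s":10,"scn":84,"vtj":44,"zil":72}},"si":{"gz":{"a":95,"d":58,"vi":74,"vw":59},"hqw":[32,64,17,59],"xwt":{"pa":21,"q":20,"t":48,"tdn":24}},"z":{"cdi":[53,75,63],"hrv":{"a":54,"hi":40,"oj":44,"rp":31,"s":45},"kyu":55,"usj":{"ak":31,"fg":14,"hif":82,"w":37},"wi":{"o":21,"v":12}}}

Derivation:
After op 1 (add /z/hrv/a 54): {"e":[{"bc":7,"y":18},{"jgb":42,"m":38,"rqh":62,"wqj":22},{"gil":31,"va":56,"yys":35}],"fip":{"pkq":{"b":57,"bt":68,"g":28,"lc":90},"zh":{"s":10,"scn":84,"vtj":44,"zil":72}},"si":{"gz":{"a":95,"d":58,"vi":74,"vw":59},"hqw":[32,64,17,59],"xwt":{"pa":21,"q":20,"t":48,"tdn":24}},"z":{"cdi":[53,75,63],"hrv":{"a":54,"hi":40,"oj":44,"rp":31,"s":45},"usj":{"ak":69,"fg":14,"hif":82,"w":37},"wi":{"o":21,"v":12}}}
After op 2 (add /z/kyu 55): {"e":[{"bc":7,"y":18},{"jgb":42,"m":38,"rqh":62,"wqj":22},{"gil":31,"va":56,"yys":35}],"fip":{"pkq":{"b":57,"bt":68,"g":28,"lc":90},"zh":{"s":10,"scn":84,"vtj":44,"zil":72}},"si":{"gz":{"a":95,"d":58,"vi":74,"vw":59},"hqw":[32,64,17,59],"xwt":{"pa":21,"q":20,"t":48,"tdn":24}},"z":{"cdi":[53,75,63],"hrv":{"a":54,"hi":40,"oj":44,"rp":31,"s":45},"kyu":55,"usj":{"ak":69,"fg":14,"hif":82,"w":37},"wi":{"o":21,"v":12}}}
After op 3 (replace /e/1/wqj 48): {"e":[{"bc":7,"y":18},{"jgb":42,"m":38,"rqh":62,"wqj":48},{"gil":31,"va":56,"yys":35}],"fip":{"pkq":{"b":57,"bt":68,"g":28,"lc":90},"zh":{"s":10,"scn":84,"vtj":44,"zil":72}},"si":{"gz":{"a":95,"d":58,"vi":74,"vw":59},"hqw":[32,64,17,59],"xwt":{"pa":21,"q":20,"t":48,"tdn":24}},"z":{"cdi":[53,75,63],"hrv":{"a":54,"hi":40,"oj":44,"rp":31,"s":45},"kyu":55,"usj":{"ak":69,"fg":14,"hif":82,"w":37},"wi":{"o":21,"v":12}}}
After op 4 (add /e/0 95): {"e":[95,{"bc":7,"y":18},{"jgb":42,"m":38,"rqh":62,"wqj":48},{"gil":31,"va":56,"yys":35}],"fip":{"pkq":{"b":57,"bt":68,"g":28,"lc":90},"zh":{"s":10,"scn":84,"vtj":44,"zil":72}},"si":{"gz":{"a":95,"d":58,"vi":74,"vw":59},"hqw":[32,64,17,59],"xwt":{"pa":21,"q":20,"t":48,"tdn":24}},"z":{"cdi":[53,75,63],"hrv":{"a":54,"hi":40,"oj":44,"rp":31,"s":45},"kyu":55,"usj":{"ak":69,"fg":14,"hif":82,"w":37},"wi":{"o":21,"v":12}}}
After op 5 (replace /z/usj/ak 31): {"e":[95,{"bc":7,"y":18},{"jgb":42,"m":38,"rqh":62,"wqj":48},{"gil":31,"va":56,"yys":35}],"fip":{"pkq":{"b":57,"bt":68,"g":28,"lc":90},"zh":{"s":10,"scn":84,"vtj":44,"zil":72}},"si":{"gz":{"a":95,"d":58,"vi":74,"vw":59},"hqw":[32,64,17,59],"xwt":{"pa":21,"q":20,"t":48,"tdn":24}},"z":{"cdi":[53,75,63],"hrv":{"a":54,"hi":40,"oj":44,"rp":31,"s":45},"kyu":55,"usj":{"ak":31,"fg":14,"hif":82,"w":37},"wi":{"o":21,"v":12}}}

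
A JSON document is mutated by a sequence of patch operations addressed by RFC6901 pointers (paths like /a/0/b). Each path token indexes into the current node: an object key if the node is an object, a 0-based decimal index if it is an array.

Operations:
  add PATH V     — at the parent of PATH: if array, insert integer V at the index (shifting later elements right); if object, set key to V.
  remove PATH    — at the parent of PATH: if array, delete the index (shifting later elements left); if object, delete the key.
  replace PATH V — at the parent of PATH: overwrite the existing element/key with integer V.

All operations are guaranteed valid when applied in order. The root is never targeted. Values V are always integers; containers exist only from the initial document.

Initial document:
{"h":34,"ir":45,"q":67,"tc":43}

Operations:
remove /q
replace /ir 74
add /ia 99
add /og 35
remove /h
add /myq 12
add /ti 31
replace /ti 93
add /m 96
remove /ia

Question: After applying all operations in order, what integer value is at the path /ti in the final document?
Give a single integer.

After op 1 (remove /q): {"h":34,"ir":45,"tc":43}
After op 2 (replace /ir 74): {"h":34,"ir":74,"tc":43}
After op 3 (add /ia 99): {"h":34,"ia":99,"ir":74,"tc":43}
After op 4 (add /og 35): {"h":34,"ia":99,"ir":74,"og":35,"tc":43}
After op 5 (remove /h): {"ia":99,"ir":74,"og":35,"tc":43}
After op 6 (add /myq 12): {"ia":99,"ir":74,"myq":12,"og":35,"tc":43}
After op 7 (add /ti 31): {"ia":99,"ir":74,"myq":12,"og":35,"tc":43,"ti":31}
After op 8 (replace /ti 93): {"ia":99,"ir":74,"myq":12,"og":35,"tc":43,"ti":93}
After op 9 (add /m 96): {"ia":99,"ir":74,"m":96,"myq":12,"og":35,"tc":43,"ti":93}
After op 10 (remove /ia): {"ir":74,"m":96,"myq":12,"og":35,"tc":43,"ti":93}
Value at /ti: 93

Answer: 93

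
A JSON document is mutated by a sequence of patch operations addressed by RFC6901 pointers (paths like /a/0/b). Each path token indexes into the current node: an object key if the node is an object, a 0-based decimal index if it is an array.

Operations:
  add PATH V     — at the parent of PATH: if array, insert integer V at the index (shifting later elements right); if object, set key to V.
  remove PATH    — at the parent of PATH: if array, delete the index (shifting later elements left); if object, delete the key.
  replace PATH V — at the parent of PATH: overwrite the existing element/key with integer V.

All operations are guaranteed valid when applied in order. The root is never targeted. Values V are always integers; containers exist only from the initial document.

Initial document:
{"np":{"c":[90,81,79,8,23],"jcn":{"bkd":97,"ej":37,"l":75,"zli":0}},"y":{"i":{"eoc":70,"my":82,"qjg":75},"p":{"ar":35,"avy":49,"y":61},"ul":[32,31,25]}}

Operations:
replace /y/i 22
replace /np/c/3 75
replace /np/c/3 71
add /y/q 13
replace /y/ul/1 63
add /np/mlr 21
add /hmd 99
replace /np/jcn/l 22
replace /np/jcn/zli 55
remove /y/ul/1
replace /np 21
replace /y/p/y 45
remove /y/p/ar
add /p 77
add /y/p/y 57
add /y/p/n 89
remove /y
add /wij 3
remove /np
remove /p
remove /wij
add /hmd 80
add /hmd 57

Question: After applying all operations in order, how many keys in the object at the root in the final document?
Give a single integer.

After op 1 (replace /y/i 22): {"np":{"c":[90,81,79,8,23],"jcn":{"bkd":97,"ej":37,"l":75,"zli":0}},"y":{"i":22,"p":{"ar":35,"avy":49,"y":61},"ul":[32,31,25]}}
After op 2 (replace /np/c/3 75): {"np":{"c":[90,81,79,75,23],"jcn":{"bkd":97,"ej":37,"l":75,"zli":0}},"y":{"i":22,"p":{"ar":35,"avy":49,"y":61},"ul":[32,31,25]}}
After op 3 (replace /np/c/3 71): {"np":{"c":[90,81,79,71,23],"jcn":{"bkd":97,"ej":37,"l":75,"zli":0}},"y":{"i":22,"p":{"ar":35,"avy":49,"y":61},"ul":[32,31,25]}}
After op 4 (add /y/q 13): {"np":{"c":[90,81,79,71,23],"jcn":{"bkd":97,"ej":37,"l":75,"zli":0}},"y":{"i":22,"p":{"ar":35,"avy":49,"y":61},"q":13,"ul":[32,31,25]}}
After op 5 (replace /y/ul/1 63): {"np":{"c":[90,81,79,71,23],"jcn":{"bkd":97,"ej":37,"l":75,"zli":0}},"y":{"i":22,"p":{"ar":35,"avy":49,"y":61},"q":13,"ul":[32,63,25]}}
After op 6 (add /np/mlr 21): {"np":{"c":[90,81,79,71,23],"jcn":{"bkd":97,"ej":37,"l":75,"zli":0},"mlr":21},"y":{"i":22,"p":{"ar":35,"avy":49,"y":61},"q":13,"ul":[32,63,25]}}
After op 7 (add /hmd 99): {"hmd":99,"np":{"c":[90,81,79,71,23],"jcn":{"bkd":97,"ej":37,"l":75,"zli":0},"mlr":21},"y":{"i":22,"p":{"ar":35,"avy":49,"y":61},"q":13,"ul":[32,63,25]}}
After op 8 (replace /np/jcn/l 22): {"hmd":99,"np":{"c":[90,81,79,71,23],"jcn":{"bkd":97,"ej":37,"l":22,"zli":0},"mlr":21},"y":{"i":22,"p":{"ar":35,"avy":49,"y":61},"q":13,"ul":[32,63,25]}}
After op 9 (replace /np/jcn/zli 55): {"hmd":99,"np":{"c":[90,81,79,71,23],"jcn":{"bkd":97,"ej":37,"l":22,"zli":55},"mlr":21},"y":{"i":22,"p":{"ar":35,"avy":49,"y":61},"q":13,"ul":[32,63,25]}}
After op 10 (remove /y/ul/1): {"hmd":99,"np":{"c":[90,81,79,71,23],"jcn":{"bkd":97,"ej":37,"l":22,"zli":55},"mlr":21},"y":{"i":22,"p":{"ar":35,"avy":49,"y":61},"q":13,"ul":[32,25]}}
After op 11 (replace /np 21): {"hmd":99,"np":21,"y":{"i":22,"p":{"ar":35,"avy":49,"y":61},"q":13,"ul":[32,25]}}
After op 12 (replace /y/p/y 45): {"hmd":99,"np":21,"y":{"i":22,"p":{"ar":35,"avy":49,"y":45},"q":13,"ul":[32,25]}}
After op 13 (remove /y/p/ar): {"hmd":99,"np":21,"y":{"i":22,"p":{"avy":49,"y":45},"q":13,"ul":[32,25]}}
After op 14 (add /p 77): {"hmd":99,"np":21,"p":77,"y":{"i":22,"p":{"avy":49,"y":45},"q":13,"ul":[32,25]}}
After op 15 (add /y/p/y 57): {"hmd":99,"np":21,"p":77,"y":{"i":22,"p":{"avy":49,"y":57},"q":13,"ul":[32,25]}}
After op 16 (add /y/p/n 89): {"hmd":99,"np":21,"p":77,"y":{"i":22,"p":{"avy":49,"n":89,"y":57},"q":13,"ul":[32,25]}}
After op 17 (remove /y): {"hmd":99,"np":21,"p":77}
After op 18 (add /wij 3): {"hmd":99,"np":21,"p":77,"wij":3}
After op 19 (remove /np): {"hmd":99,"p":77,"wij":3}
After op 20 (remove /p): {"hmd":99,"wij":3}
After op 21 (remove /wij): {"hmd":99}
After op 22 (add /hmd 80): {"hmd":80}
After op 23 (add /hmd 57): {"hmd":57}
Size at the root: 1

Answer: 1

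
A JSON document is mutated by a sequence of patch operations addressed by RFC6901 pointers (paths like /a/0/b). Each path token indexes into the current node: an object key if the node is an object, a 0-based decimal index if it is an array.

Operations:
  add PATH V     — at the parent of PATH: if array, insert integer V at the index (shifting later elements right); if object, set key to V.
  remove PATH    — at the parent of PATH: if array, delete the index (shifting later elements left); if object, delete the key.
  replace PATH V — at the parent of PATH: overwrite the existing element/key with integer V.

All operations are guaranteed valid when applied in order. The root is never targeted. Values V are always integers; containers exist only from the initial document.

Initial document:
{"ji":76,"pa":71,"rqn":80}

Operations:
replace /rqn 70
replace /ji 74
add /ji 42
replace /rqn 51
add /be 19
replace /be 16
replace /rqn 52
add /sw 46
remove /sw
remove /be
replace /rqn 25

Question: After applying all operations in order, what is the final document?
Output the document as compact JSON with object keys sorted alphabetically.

Answer: {"ji":42,"pa":71,"rqn":25}

Derivation:
After op 1 (replace /rqn 70): {"ji":76,"pa":71,"rqn":70}
After op 2 (replace /ji 74): {"ji":74,"pa":71,"rqn":70}
After op 3 (add /ji 42): {"ji":42,"pa":71,"rqn":70}
After op 4 (replace /rqn 51): {"ji":42,"pa":71,"rqn":51}
After op 5 (add /be 19): {"be":19,"ji":42,"pa":71,"rqn":51}
After op 6 (replace /be 16): {"be":16,"ji":42,"pa":71,"rqn":51}
After op 7 (replace /rqn 52): {"be":16,"ji":42,"pa":71,"rqn":52}
After op 8 (add /sw 46): {"be":16,"ji":42,"pa":71,"rqn":52,"sw":46}
After op 9 (remove /sw): {"be":16,"ji":42,"pa":71,"rqn":52}
After op 10 (remove /be): {"ji":42,"pa":71,"rqn":52}
After op 11 (replace /rqn 25): {"ji":42,"pa":71,"rqn":25}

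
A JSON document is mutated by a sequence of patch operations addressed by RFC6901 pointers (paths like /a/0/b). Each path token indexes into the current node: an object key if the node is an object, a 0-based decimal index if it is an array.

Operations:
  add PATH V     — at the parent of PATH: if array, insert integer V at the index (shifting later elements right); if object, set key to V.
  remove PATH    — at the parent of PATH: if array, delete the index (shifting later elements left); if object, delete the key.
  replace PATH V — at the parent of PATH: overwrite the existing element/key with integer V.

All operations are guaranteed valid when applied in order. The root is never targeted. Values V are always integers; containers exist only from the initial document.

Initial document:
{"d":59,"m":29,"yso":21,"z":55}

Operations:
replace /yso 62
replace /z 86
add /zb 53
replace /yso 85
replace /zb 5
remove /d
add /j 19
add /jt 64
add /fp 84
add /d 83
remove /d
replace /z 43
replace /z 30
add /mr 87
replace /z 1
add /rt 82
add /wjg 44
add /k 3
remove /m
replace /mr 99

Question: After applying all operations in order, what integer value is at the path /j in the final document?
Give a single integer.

After op 1 (replace /yso 62): {"d":59,"m":29,"yso":62,"z":55}
After op 2 (replace /z 86): {"d":59,"m":29,"yso":62,"z":86}
After op 3 (add /zb 53): {"d":59,"m":29,"yso":62,"z":86,"zb":53}
After op 4 (replace /yso 85): {"d":59,"m":29,"yso":85,"z":86,"zb":53}
After op 5 (replace /zb 5): {"d":59,"m":29,"yso":85,"z":86,"zb":5}
After op 6 (remove /d): {"m":29,"yso":85,"z":86,"zb":5}
After op 7 (add /j 19): {"j":19,"m":29,"yso":85,"z":86,"zb":5}
After op 8 (add /jt 64): {"j":19,"jt":64,"m":29,"yso":85,"z":86,"zb":5}
After op 9 (add /fp 84): {"fp":84,"j":19,"jt":64,"m":29,"yso":85,"z":86,"zb":5}
After op 10 (add /d 83): {"d":83,"fp":84,"j":19,"jt":64,"m":29,"yso":85,"z":86,"zb":5}
After op 11 (remove /d): {"fp":84,"j":19,"jt":64,"m":29,"yso":85,"z":86,"zb":5}
After op 12 (replace /z 43): {"fp":84,"j":19,"jt":64,"m":29,"yso":85,"z":43,"zb":5}
After op 13 (replace /z 30): {"fp":84,"j":19,"jt":64,"m":29,"yso":85,"z":30,"zb":5}
After op 14 (add /mr 87): {"fp":84,"j":19,"jt":64,"m":29,"mr":87,"yso":85,"z":30,"zb":5}
After op 15 (replace /z 1): {"fp":84,"j":19,"jt":64,"m":29,"mr":87,"yso":85,"z":1,"zb":5}
After op 16 (add /rt 82): {"fp":84,"j":19,"jt":64,"m":29,"mr":87,"rt":82,"yso":85,"z":1,"zb":5}
After op 17 (add /wjg 44): {"fp":84,"j":19,"jt":64,"m":29,"mr":87,"rt":82,"wjg":44,"yso":85,"z":1,"zb":5}
After op 18 (add /k 3): {"fp":84,"j":19,"jt":64,"k":3,"m":29,"mr":87,"rt":82,"wjg":44,"yso":85,"z":1,"zb":5}
After op 19 (remove /m): {"fp":84,"j":19,"jt":64,"k":3,"mr":87,"rt":82,"wjg":44,"yso":85,"z":1,"zb":5}
After op 20 (replace /mr 99): {"fp":84,"j":19,"jt":64,"k":3,"mr":99,"rt":82,"wjg":44,"yso":85,"z":1,"zb":5}
Value at /j: 19

Answer: 19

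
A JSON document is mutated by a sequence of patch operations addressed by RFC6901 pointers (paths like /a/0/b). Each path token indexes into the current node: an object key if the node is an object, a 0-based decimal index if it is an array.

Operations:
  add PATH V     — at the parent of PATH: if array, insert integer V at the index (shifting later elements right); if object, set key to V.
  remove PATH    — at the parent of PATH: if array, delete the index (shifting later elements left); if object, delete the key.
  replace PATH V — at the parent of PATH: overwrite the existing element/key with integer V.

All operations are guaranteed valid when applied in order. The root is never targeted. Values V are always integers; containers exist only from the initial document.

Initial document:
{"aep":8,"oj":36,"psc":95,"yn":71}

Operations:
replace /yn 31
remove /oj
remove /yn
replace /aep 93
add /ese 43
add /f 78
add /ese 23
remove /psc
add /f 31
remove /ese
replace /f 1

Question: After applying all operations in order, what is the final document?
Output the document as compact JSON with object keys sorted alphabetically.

After op 1 (replace /yn 31): {"aep":8,"oj":36,"psc":95,"yn":31}
After op 2 (remove /oj): {"aep":8,"psc":95,"yn":31}
After op 3 (remove /yn): {"aep":8,"psc":95}
After op 4 (replace /aep 93): {"aep":93,"psc":95}
After op 5 (add /ese 43): {"aep":93,"ese":43,"psc":95}
After op 6 (add /f 78): {"aep":93,"ese":43,"f":78,"psc":95}
After op 7 (add /ese 23): {"aep":93,"ese":23,"f":78,"psc":95}
After op 8 (remove /psc): {"aep":93,"ese":23,"f":78}
After op 9 (add /f 31): {"aep":93,"ese":23,"f":31}
After op 10 (remove /ese): {"aep":93,"f":31}
After op 11 (replace /f 1): {"aep":93,"f":1}

Answer: {"aep":93,"f":1}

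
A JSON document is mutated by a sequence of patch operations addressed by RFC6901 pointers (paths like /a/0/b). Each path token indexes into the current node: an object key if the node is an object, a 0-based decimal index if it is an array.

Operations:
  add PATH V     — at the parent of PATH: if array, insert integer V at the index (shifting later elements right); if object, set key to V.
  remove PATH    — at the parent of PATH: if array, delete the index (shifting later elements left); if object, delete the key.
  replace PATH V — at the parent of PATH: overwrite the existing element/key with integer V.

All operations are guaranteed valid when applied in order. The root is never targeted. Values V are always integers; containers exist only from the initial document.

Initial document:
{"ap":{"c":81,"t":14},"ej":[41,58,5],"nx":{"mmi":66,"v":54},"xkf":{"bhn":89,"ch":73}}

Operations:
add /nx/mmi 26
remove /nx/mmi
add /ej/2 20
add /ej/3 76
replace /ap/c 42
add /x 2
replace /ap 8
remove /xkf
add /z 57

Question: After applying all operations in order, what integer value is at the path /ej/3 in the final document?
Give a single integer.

After op 1 (add /nx/mmi 26): {"ap":{"c":81,"t":14},"ej":[41,58,5],"nx":{"mmi":26,"v":54},"xkf":{"bhn":89,"ch":73}}
After op 2 (remove /nx/mmi): {"ap":{"c":81,"t":14},"ej":[41,58,5],"nx":{"v":54},"xkf":{"bhn":89,"ch":73}}
After op 3 (add /ej/2 20): {"ap":{"c":81,"t":14},"ej":[41,58,20,5],"nx":{"v":54},"xkf":{"bhn":89,"ch":73}}
After op 4 (add /ej/3 76): {"ap":{"c":81,"t":14},"ej":[41,58,20,76,5],"nx":{"v":54},"xkf":{"bhn":89,"ch":73}}
After op 5 (replace /ap/c 42): {"ap":{"c":42,"t":14},"ej":[41,58,20,76,5],"nx":{"v":54},"xkf":{"bhn":89,"ch":73}}
After op 6 (add /x 2): {"ap":{"c":42,"t":14},"ej":[41,58,20,76,5],"nx":{"v":54},"x":2,"xkf":{"bhn":89,"ch":73}}
After op 7 (replace /ap 8): {"ap":8,"ej":[41,58,20,76,5],"nx":{"v":54},"x":2,"xkf":{"bhn":89,"ch":73}}
After op 8 (remove /xkf): {"ap":8,"ej":[41,58,20,76,5],"nx":{"v":54},"x":2}
After op 9 (add /z 57): {"ap":8,"ej":[41,58,20,76,5],"nx":{"v":54},"x":2,"z":57}
Value at /ej/3: 76

Answer: 76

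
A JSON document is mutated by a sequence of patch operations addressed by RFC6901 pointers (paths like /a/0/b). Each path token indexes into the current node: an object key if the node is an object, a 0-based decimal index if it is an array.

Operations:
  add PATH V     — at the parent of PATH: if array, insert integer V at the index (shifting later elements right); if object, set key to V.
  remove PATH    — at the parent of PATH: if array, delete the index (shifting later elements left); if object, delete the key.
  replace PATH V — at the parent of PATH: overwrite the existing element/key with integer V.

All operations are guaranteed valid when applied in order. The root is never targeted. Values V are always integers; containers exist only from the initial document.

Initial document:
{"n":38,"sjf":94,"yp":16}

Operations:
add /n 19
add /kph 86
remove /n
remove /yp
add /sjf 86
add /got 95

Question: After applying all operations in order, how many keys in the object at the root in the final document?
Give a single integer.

Answer: 3

Derivation:
After op 1 (add /n 19): {"n":19,"sjf":94,"yp":16}
After op 2 (add /kph 86): {"kph":86,"n":19,"sjf":94,"yp":16}
After op 3 (remove /n): {"kph":86,"sjf":94,"yp":16}
After op 4 (remove /yp): {"kph":86,"sjf":94}
After op 5 (add /sjf 86): {"kph":86,"sjf":86}
After op 6 (add /got 95): {"got":95,"kph":86,"sjf":86}
Size at the root: 3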